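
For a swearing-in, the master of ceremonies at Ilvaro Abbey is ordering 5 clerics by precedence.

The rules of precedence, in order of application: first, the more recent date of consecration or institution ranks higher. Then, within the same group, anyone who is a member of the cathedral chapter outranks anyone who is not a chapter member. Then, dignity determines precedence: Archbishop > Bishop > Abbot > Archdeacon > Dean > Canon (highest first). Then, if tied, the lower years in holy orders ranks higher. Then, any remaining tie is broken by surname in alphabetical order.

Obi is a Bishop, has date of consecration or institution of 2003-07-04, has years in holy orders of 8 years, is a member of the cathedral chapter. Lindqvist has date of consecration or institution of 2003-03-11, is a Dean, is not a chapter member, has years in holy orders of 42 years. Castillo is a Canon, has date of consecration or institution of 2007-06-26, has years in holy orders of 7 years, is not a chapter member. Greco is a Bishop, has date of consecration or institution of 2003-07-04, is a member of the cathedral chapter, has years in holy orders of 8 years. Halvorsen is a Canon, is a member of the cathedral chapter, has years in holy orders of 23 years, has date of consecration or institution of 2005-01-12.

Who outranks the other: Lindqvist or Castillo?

Castillo

By date of consecration or institution (later first): Castillo (2007-06-26); then Halvorsen (2005-01-12); then Greco and Obi (both 2003-07-04); then Lindqvist (2003-03-11).
Greco and Obi are each a member of the cathedral chapter, so the next rule applies.
Greco and Obi are each Bishop, so the next rule applies.
Greco and Obi both have years in holy orders 8 years, so the next rule applies.
Among Greco and Obi, alphabetically by surname: Greco before Obi.
So Castillo takes precedence.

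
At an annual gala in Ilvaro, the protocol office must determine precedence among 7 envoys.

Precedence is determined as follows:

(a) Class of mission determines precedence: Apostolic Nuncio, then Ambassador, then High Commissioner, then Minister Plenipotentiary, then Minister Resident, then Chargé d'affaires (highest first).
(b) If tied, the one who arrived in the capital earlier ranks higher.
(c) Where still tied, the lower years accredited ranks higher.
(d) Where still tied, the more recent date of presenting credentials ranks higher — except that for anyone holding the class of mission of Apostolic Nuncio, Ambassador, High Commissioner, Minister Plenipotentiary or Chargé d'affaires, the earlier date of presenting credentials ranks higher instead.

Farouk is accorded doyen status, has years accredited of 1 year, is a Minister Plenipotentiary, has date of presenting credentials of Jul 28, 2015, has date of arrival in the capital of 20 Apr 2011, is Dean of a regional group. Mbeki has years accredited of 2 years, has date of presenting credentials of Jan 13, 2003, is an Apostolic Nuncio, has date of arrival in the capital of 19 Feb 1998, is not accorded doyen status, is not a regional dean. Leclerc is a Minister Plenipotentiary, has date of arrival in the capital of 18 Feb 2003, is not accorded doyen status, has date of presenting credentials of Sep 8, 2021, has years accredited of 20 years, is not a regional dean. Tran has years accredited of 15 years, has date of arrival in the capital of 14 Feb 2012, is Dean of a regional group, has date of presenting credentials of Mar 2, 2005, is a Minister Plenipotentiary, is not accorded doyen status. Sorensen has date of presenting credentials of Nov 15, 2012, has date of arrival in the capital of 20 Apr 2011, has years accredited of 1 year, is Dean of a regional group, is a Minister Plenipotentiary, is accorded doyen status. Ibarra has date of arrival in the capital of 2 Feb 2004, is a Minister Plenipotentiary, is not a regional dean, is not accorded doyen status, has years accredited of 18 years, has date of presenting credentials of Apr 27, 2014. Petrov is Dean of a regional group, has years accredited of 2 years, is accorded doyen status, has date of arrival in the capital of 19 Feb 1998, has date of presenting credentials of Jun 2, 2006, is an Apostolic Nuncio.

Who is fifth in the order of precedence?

By class of mission: Mbeki and Petrov (Apostolic Nuncio); then Leclerc, Ibarra, Sorensen, Farouk and Tran (Minister Plenipotentiary).
Mbeki and Petrov both have date of arrival in the capital 19 Feb 1998, so the next rule applies.
Mbeki and Petrov both have years accredited 2 years, so the next rule applies.
Among Mbeki and Petrov, by date of presenting credentials (earlier first) (reversed rule for this group): Mbeki (Jan 13, 2003) before Petrov (Jun 2, 2006).
Among Leclerc, Ibarra, Sorensen, Farouk and Tran, by date of arrival in the capital (earlier first): Leclerc (18 Feb 2003) before Ibarra (2 Feb 2004) before Sorensen and Farouk (20 Apr 2011) before Tran (14 Feb 2012).
Sorensen and Farouk both have years accredited 1 year, so the next rule applies.
Among Sorensen and Farouk, by date of presenting credentials (earlier first) (reversed rule for this group): Sorensen (Nov 15, 2012) before Farouk (Jul 28, 2015).
Order: Mbeki, Petrov, Leclerc, Ibarra, Sorensen, Farouk, Tran.

Sorensen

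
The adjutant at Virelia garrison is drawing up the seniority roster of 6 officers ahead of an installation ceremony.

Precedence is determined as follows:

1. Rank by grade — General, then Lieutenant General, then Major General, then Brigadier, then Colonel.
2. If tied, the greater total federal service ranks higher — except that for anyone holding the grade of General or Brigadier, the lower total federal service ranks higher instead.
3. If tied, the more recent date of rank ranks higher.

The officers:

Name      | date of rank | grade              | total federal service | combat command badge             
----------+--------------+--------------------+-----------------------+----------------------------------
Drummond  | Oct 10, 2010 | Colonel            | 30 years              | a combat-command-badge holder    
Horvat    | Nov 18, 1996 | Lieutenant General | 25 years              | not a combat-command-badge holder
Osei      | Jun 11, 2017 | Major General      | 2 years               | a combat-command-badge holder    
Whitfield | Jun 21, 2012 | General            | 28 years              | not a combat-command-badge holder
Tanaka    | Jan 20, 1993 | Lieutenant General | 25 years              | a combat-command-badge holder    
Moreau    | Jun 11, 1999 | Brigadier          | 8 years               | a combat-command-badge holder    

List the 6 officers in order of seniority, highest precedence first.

By grade: Whitfield (General); then Horvat and Tanaka (Lieutenant General); then Osei (Major General); then Moreau (Brigadier); then Drummond (Colonel).
Horvat and Tanaka both have total federal service 25 years, so the next rule applies.
Among Horvat and Tanaka, by date of rank (later first): Horvat (Nov 18, 1996) before Tanaka (Jan 20, 1993).
Full order: Whitfield, Horvat, Tanaka, Osei, Moreau, Drummond.

Whitfield, Horvat, Tanaka, Osei, Moreau, Drummond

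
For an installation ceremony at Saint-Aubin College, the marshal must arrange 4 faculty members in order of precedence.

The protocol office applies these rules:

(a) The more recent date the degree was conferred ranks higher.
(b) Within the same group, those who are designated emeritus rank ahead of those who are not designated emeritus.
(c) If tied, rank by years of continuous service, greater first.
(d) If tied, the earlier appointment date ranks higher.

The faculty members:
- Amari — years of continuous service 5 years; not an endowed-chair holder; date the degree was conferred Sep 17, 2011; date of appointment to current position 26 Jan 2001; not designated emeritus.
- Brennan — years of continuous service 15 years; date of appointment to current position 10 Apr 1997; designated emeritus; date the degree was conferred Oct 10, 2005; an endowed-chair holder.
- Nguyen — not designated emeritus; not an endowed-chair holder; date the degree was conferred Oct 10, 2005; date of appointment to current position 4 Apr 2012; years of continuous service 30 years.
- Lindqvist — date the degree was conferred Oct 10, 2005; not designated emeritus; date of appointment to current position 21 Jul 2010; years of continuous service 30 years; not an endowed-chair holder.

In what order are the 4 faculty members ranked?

Amari, Brennan, Lindqvist, Nguyen

By date the degree was conferred (later first): Amari (Sep 17, 2011); then Brennan, Lindqvist and Nguyen (each Oct 10, 2005).
Among Brennan, Lindqvist and Nguyen, designated emeritus before not designated emeritus: Brennan (designated emeritus) before Lindqvist and Nguyen (not designated emeritus).
Lindqvist and Nguyen both have years of continuous service 30 years, so the next rule applies.
Among Lindqvist and Nguyen, by date of appointment to current position (earlier first): Lindqvist (21 Jul 2010) before Nguyen (4 Apr 2012).
Full order: Amari, Brennan, Lindqvist, Nguyen.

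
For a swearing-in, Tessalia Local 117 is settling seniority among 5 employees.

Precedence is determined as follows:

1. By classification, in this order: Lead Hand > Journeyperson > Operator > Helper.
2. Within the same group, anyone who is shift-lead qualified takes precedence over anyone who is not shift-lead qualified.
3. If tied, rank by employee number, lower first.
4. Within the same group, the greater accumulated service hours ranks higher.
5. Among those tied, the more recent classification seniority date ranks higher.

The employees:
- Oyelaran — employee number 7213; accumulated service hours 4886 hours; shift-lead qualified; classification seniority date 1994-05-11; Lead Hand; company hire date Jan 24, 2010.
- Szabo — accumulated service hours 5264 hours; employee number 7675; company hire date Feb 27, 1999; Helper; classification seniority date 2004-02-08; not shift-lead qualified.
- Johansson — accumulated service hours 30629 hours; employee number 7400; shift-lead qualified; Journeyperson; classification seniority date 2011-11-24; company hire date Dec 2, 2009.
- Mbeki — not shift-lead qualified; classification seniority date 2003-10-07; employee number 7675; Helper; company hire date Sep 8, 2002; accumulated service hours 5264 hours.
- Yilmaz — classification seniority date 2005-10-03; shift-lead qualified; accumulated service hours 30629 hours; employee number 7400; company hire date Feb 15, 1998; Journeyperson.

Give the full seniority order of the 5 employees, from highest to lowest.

By classification: Oyelaran (Lead Hand); then Johansson and Yilmaz (Journeyperson); then Szabo and Mbeki (Helper).
Johansson and Yilmaz are each shift-lead qualified, so the next rule applies.
Johansson and Yilmaz both have employee number 7400, so the next rule applies.
Johansson and Yilmaz both have accumulated service hours 30629 hours, so the next rule applies.
Among Johansson and Yilmaz, by classification seniority date (later first): Johansson (2011-11-24) before Yilmaz (2005-10-03).
Szabo and Mbeki are each not shift-lead qualified, so the next rule applies.
Szabo and Mbeki both have employee number 7675, so the next rule applies.
Szabo and Mbeki both have accumulated service hours 5264 hours, so the next rule applies.
Among Szabo and Mbeki, by classification seniority date (later first): Szabo (2004-02-08) before Mbeki (2003-10-07).
Full order: Oyelaran, Johansson, Yilmaz, Szabo, Mbeki.

Oyelaran, Johansson, Yilmaz, Szabo, Mbeki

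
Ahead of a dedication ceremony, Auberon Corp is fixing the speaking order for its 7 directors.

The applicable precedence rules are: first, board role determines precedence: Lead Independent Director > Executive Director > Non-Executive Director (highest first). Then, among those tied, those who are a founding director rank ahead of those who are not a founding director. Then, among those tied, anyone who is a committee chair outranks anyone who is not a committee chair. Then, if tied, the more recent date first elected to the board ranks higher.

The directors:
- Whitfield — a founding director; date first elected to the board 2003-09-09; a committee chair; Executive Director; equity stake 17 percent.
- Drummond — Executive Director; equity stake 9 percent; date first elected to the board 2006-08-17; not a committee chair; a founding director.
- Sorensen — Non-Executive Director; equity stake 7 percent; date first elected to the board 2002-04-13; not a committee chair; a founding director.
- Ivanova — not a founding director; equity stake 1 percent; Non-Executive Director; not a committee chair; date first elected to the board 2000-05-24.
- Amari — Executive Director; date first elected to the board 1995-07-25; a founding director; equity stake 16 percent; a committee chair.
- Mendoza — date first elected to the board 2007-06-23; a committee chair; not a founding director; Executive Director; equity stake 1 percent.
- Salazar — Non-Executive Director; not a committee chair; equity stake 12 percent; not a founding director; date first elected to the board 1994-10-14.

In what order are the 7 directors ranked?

Whitfield, Amari, Drummond, Mendoza, Sorensen, Ivanova, Salazar

By board role: Whitfield, Amari, Drummond and Mendoza (Executive Director); then Sorensen, Ivanova and Salazar (Non-Executive Director).
Among Whitfield, Amari, Drummond and Mendoza, a founding director before not a founding director: Whitfield, Amari and Drummond (a founding director) before Mendoza (not a founding director).
Among Whitfield, Amari and Drummond, a committee chair before not a committee chair: Whitfield and Amari (a committee chair) before Drummond (not a committee chair).
Among Whitfield and Amari, by date first elected to the board (later first): Whitfield (2003-09-09) before Amari (1995-07-25).
Among Sorensen, Ivanova and Salazar, a founding director before not a founding director: Sorensen (a founding director) before Ivanova and Salazar (not a founding director).
Ivanova and Salazar are each not a committee chair, so the next rule applies.
Among Ivanova and Salazar, by date first elected to the board (later first): Ivanova (2000-05-24) before Salazar (1994-10-14).
Full order: Whitfield, Amari, Drummond, Mendoza, Sorensen, Ivanova, Salazar.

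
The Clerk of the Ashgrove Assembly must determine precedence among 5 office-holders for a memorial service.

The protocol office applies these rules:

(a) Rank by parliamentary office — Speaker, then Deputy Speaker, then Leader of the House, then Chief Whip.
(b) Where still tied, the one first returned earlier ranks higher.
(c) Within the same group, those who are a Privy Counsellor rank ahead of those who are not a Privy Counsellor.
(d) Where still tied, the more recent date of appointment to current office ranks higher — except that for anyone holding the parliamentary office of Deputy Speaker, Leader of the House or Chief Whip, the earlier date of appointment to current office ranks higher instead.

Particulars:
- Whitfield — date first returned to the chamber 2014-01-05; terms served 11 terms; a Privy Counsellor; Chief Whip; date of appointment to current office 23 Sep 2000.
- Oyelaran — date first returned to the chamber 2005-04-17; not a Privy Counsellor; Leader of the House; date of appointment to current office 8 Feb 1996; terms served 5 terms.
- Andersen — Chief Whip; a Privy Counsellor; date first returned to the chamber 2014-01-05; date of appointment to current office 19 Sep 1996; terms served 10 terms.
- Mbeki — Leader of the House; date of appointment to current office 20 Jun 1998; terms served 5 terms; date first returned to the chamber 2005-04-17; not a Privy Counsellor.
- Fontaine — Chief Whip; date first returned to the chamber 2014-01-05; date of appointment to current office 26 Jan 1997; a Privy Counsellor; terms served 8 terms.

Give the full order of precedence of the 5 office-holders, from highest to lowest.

Oyelaran, Mbeki, Andersen, Fontaine, Whitfield

By parliamentary office: Oyelaran and Mbeki (Leader of the House); then Andersen, Fontaine and Whitfield (Chief Whip).
Oyelaran and Mbeki both have date first returned to the chamber 2005-04-17, so the next rule applies.
Oyelaran and Mbeki are each not a Privy Counsellor, so the next rule applies.
Among Oyelaran and Mbeki, by date of appointment to current office (earlier first) (reversed rule for this group): Oyelaran (8 Feb 1996) before Mbeki (20 Jun 1998).
Andersen, Fontaine and Whitfield all have date first returned to the chamber 2014-01-05, so the next rule applies.
Andersen, Fontaine and Whitfield are each a Privy Counsellor, so the next rule applies.
Among Andersen, Fontaine and Whitfield, by date of appointment to current office (earlier first) (reversed rule for this group): Andersen (19 Sep 1996) before Fontaine (26 Jan 1997) before Whitfield (23 Sep 2000).
Full order: Oyelaran, Mbeki, Andersen, Fontaine, Whitfield.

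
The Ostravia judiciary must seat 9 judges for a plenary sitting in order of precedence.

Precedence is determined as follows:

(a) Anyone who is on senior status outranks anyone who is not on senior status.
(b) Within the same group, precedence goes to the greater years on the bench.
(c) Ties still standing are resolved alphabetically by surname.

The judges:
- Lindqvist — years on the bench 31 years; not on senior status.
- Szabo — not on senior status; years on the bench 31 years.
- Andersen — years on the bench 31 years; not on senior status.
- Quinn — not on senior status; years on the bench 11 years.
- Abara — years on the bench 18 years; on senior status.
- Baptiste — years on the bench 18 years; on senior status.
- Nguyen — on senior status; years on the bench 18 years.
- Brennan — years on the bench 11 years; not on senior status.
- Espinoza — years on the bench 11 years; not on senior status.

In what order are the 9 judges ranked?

Abara, Baptiste, Nguyen, Andersen, Lindqvist, Szabo, Brennan, Espinoza, Quinn

By the first rule: Abara, Baptiste and Nguyen (each on senior status); then Andersen, Lindqvist, Szabo, Brennan, Espinoza and Quinn (each not on senior status).
Abara, Baptiste and Nguyen all have years on the bench 18 years, so the next rule applies.
Among Abara, Baptiste and Nguyen, alphabetically by surname: Abara before Baptiste before Nguyen.
Among Andersen, Lindqvist, Szabo, Brennan, Espinoza and Quinn, by years on the bench (higher first): Andersen, Lindqvist and Szabo (31 years) before Brennan, Espinoza and Quinn (11 years).
Among Andersen, Lindqvist and Szabo, alphabetically by surname: Andersen before Lindqvist before Szabo.
Among Brennan, Espinoza and Quinn, alphabetically by surname: Brennan before Espinoza before Quinn.
Full order: Abara, Baptiste, Nguyen, Andersen, Lindqvist, Szabo, Brennan, Espinoza, Quinn.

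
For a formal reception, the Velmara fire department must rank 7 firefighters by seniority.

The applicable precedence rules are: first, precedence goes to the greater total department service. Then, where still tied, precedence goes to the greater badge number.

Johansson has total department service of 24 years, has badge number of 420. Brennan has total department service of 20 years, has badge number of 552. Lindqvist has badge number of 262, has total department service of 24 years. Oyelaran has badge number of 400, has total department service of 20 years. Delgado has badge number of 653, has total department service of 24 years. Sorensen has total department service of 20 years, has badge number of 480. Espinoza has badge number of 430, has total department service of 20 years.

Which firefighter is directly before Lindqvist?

Johansson

By total department service (higher first): Delgado, Johansson and Lindqvist (each 24 years); then Brennan, Sorensen, Espinoza and Oyelaran (each 20 years).
Among Delgado, Johansson and Lindqvist, by badge number (higher first): Delgado (653) before Johansson (420) before Lindqvist (262).
Among Brennan, Sorensen, Espinoza and Oyelaran, by badge number (higher first): Brennan (552) before Sorensen (480) before Espinoza (430) before Oyelaran (400).
Order: Delgado, Johansson, Lindqvist, Brennan, Sorensen, Espinoza, Oyelaran.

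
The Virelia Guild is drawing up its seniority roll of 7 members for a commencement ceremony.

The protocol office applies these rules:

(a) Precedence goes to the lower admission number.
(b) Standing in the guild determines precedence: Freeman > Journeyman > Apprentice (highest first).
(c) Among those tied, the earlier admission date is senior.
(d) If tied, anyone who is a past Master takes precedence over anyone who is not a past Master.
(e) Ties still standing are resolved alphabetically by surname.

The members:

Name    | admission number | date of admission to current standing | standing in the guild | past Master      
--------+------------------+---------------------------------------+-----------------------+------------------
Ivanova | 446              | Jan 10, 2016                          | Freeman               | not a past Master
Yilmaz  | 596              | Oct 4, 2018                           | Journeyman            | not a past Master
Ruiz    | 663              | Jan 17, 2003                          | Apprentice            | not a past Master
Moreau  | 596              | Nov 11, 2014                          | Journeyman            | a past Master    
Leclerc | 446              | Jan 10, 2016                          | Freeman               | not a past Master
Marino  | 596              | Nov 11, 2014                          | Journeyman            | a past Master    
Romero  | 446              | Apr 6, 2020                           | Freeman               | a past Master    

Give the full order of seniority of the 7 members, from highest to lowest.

Ivanova, Leclerc, Romero, Marino, Moreau, Yilmaz, Ruiz

By admission number (lower first): Ivanova, Leclerc and Romero (each 446); then Marino, Moreau and Yilmaz (each 596); then Ruiz (663).
Ivanova, Leclerc and Romero are each Freeman, so the next rule applies.
Among Ivanova, Leclerc and Romero, by date of admission to current standing (earlier first): Ivanova and Leclerc (Jan 10, 2016) before Romero (Apr 6, 2020).
Ivanova and Leclerc are each not a past Master, so the next rule applies.
Among Ivanova and Leclerc, alphabetically by surname: Ivanova before Leclerc.
Marino, Moreau and Yilmaz are each Journeyman, so the next rule applies.
Among Marino, Moreau and Yilmaz, by date of admission to current standing (earlier first): Marino and Moreau (Nov 11, 2014) before Yilmaz (Oct 4, 2018).
Marino and Moreau are each a past Master, so the next rule applies.
Among Marino and Moreau, alphabetically by surname: Marino before Moreau.
Full order: Ivanova, Leclerc, Romero, Marino, Moreau, Yilmaz, Ruiz.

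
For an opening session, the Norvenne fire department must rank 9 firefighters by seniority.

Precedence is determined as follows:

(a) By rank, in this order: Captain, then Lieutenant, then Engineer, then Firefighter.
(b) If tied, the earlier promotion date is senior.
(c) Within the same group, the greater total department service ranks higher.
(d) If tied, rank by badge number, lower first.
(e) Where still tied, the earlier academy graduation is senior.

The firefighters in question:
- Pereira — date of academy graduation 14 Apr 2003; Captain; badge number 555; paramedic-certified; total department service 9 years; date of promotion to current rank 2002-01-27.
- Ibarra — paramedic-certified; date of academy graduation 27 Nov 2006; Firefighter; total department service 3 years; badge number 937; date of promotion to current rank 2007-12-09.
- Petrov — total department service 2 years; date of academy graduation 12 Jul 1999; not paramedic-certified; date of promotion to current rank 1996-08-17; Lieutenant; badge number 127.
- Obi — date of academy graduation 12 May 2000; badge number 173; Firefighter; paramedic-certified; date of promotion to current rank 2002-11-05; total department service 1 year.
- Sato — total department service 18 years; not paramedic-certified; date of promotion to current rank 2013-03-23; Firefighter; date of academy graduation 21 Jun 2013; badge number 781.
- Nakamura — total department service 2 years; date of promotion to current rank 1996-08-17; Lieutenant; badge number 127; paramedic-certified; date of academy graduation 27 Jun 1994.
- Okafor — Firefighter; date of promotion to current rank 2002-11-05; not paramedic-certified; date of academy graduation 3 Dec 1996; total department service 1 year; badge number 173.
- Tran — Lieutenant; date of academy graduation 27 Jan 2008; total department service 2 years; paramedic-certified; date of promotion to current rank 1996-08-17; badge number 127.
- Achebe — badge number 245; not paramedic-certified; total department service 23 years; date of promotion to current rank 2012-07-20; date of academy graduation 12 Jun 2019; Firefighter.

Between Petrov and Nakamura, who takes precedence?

By rank: Pereira (Captain); then Nakamura, Petrov and Tran (Lieutenant); then Okafor, Obi, Ibarra, Achebe and Sato (Firefighter).
Nakamura, Petrov and Tran all have date of promotion to current rank 1996-08-17, so the next rule applies.
Nakamura, Petrov and Tran all have total department service 2 years, so the next rule applies.
Nakamura, Petrov and Tran all have badge number 127, so the next rule applies.
Among Nakamura, Petrov and Tran, by date of academy graduation (earlier first): Nakamura (27 Jun 1994) before Petrov (12 Jul 1999) before Tran (27 Jan 2008).
Among Okafor, Obi, Ibarra, Achebe and Sato, by date of promotion to current rank (earlier first): Okafor and Obi (2002-11-05) before Ibarra (2007-12-09) before Achebe (2012-07-20) before Sato (2013-03-23).
Okafor and Obi both have total department service 1 year, so the next rule applies.
Okafor and Obi both have badge number 173, so the next rule applies.
Among Okafor and Obi, by date of academy graduation (earlier first): Okafor (3 Dec 1996) before Obi (12 May 2000).
So Nakamura takes precedence.

Nakamura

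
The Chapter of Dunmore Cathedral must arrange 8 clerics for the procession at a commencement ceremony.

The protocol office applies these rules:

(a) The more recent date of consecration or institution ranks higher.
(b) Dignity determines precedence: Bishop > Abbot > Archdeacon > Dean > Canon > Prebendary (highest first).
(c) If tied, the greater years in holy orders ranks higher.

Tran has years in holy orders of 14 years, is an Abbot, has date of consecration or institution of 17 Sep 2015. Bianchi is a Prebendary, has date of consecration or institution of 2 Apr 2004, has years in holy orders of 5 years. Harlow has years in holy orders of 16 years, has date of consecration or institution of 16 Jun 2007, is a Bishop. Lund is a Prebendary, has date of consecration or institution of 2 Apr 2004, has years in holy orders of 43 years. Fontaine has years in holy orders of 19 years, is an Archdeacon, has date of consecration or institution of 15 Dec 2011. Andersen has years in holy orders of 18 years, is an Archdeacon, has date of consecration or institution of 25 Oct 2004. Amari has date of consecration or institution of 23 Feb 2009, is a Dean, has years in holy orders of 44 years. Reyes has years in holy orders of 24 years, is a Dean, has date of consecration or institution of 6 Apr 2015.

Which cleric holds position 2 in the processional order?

By date of consecration or institution (later first): Tran (17 Sep 2015); then Reyes (6 Apr 2015); then Fontaine (15 Dec 2011); then Amari (23 Feb 2009); then Harlow (16 Jun 2007); then Andersen (25 Oct 2004); then Lund and Bianchi (both 2 Apr 2004).
Lund and Bianchi are each Prebendary, so the next rule applies.
Among Lund and Bianchi, by years in holy orders (higher first): Lund (43 years) before Bianchi (5 years).
Order: Tran, Reyes, Fontaine, Amari, Harlow, Andersen, Lund, Bianchi.

Reyes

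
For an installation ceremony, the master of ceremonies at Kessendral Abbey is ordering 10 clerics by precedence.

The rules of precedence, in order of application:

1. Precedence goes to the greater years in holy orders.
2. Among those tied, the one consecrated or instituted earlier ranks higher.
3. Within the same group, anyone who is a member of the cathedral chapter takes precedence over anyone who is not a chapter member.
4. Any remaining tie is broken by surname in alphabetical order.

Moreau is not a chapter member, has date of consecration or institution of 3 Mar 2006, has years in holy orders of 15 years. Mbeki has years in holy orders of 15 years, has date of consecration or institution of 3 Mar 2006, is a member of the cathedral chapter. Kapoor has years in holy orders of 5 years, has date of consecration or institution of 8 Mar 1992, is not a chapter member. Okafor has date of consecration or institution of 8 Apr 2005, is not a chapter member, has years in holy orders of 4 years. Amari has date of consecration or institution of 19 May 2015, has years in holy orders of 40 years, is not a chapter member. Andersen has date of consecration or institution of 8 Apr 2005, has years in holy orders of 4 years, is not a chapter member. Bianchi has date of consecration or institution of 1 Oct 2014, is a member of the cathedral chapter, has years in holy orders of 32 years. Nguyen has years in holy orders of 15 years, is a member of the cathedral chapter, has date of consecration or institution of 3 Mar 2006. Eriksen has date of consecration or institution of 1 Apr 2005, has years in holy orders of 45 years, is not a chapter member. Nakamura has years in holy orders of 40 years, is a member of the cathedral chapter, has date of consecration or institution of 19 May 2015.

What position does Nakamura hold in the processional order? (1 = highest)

By years in holy orders (higher first): Eriksen (45 years); then Nakamura and Amari (both 40 years); then Bianchi (32 years); then Mbeki, Nguyen and Moreau (each 15 years); then Kapoor (5 years); then Andersen and Okafor (both 4 years).
Nakamura and Amari both have date of consecration or institution 19 May 2015, so the next rule applies.
Among Nakamura and Amari, a member of the cathedral chapter before not a chapter member: Nakamura (a member of the cathedral chapter) before Amari (not a chapter member).
Mbeki, Nguyen and Moreau all have date of consecration or institution 3 Mar 2006, so the next rule applies.
Among Mbeki, Nguyen and Moreau, a member of the cathedral chapter before not a chapter member: Mbeki and Nguyen (a member of the cathedral chapter) before Moreau (not a chapter member).
Among Mbeki and Nguyen, alphabetically by surname: Mbeki before Nguyen.
Andersen and Okafor both have date of consecration or institution 8 Apr 2005, so the next rule applies.
Andersen and Okafor are each not a chapter member, so the next rule applies.
Among Andersen and Okafor, alphabetically by surname: Andersen before Okafor.
Order: Eriksen, Nakamura, Amari, Bianchi, Mbeki, Nguyen, Moreau, Kapoor, Andersen, Okafor. So position 2.

2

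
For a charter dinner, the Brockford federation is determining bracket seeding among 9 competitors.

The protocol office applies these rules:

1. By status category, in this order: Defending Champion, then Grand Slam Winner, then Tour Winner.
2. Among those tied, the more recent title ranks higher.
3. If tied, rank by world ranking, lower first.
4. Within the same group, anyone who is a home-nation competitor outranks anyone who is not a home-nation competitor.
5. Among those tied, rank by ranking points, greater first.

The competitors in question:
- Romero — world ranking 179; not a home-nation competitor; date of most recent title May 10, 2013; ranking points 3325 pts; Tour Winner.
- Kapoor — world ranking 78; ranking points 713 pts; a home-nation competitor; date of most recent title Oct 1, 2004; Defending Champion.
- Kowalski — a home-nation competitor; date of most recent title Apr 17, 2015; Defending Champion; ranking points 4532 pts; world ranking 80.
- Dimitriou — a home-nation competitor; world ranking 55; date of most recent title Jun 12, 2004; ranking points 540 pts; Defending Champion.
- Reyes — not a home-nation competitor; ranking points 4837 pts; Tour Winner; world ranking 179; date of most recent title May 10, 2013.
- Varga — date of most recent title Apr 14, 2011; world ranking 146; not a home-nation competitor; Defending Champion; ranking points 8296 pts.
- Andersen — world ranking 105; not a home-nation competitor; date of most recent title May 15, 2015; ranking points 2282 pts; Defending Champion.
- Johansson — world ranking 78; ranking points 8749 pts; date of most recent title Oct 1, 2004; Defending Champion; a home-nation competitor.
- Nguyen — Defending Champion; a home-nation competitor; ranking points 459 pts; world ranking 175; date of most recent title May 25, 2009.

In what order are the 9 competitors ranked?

By status category: Andersen, Kowalski, Varga, Nguyen, Johansson, Kapoor and Dimitriou (Defending Champion); then Reyes and Romero (Tour Winner).
Among Andersen, Kowalski, Varga, Nguyen, Johansson, Kapoor and Dimitriou, by date of most recent title (later first): Andersen (May 15, 2015) before Kowalski (Apr 17, 2015) before Varga (Apr 14, 2011) before Nguyen (May 25, 2009) before Johansson and Kapoor (Oct 1, 2004) before Dimitriou (Jun 12, 2004).
Johansson and Kapoor both have world ranking 78, so the next rule applies.
Johansson and Kapoor are each a home-nation competitor, so the next rule applies.
Among Johansson and Kapoor, by ranking points (higher first): Johansson (8749 pts) before Kapoor (713 pts).
Reyes and Romero both have date of most recent title May 10, 2013, so the next rule applies.
Reyes and Romero both have world ranking 179, so the next rule applies.
Reyes and Romero are each not a home-nation competitor, so the next rule applies.
Among Reyes and Romero, by ranking points (higher first): Reyes (4837 pts) before Romero (3325 pts).
Full order: Andersen, Kowalski, Varga, Nguyen, Johansson, Kapoor, Dimitriou, Reyes, Romero.

Andersen, Kowalski, Varga, Nguyen, Johansson, Kapoor, Dimitriou, Reyes, Romero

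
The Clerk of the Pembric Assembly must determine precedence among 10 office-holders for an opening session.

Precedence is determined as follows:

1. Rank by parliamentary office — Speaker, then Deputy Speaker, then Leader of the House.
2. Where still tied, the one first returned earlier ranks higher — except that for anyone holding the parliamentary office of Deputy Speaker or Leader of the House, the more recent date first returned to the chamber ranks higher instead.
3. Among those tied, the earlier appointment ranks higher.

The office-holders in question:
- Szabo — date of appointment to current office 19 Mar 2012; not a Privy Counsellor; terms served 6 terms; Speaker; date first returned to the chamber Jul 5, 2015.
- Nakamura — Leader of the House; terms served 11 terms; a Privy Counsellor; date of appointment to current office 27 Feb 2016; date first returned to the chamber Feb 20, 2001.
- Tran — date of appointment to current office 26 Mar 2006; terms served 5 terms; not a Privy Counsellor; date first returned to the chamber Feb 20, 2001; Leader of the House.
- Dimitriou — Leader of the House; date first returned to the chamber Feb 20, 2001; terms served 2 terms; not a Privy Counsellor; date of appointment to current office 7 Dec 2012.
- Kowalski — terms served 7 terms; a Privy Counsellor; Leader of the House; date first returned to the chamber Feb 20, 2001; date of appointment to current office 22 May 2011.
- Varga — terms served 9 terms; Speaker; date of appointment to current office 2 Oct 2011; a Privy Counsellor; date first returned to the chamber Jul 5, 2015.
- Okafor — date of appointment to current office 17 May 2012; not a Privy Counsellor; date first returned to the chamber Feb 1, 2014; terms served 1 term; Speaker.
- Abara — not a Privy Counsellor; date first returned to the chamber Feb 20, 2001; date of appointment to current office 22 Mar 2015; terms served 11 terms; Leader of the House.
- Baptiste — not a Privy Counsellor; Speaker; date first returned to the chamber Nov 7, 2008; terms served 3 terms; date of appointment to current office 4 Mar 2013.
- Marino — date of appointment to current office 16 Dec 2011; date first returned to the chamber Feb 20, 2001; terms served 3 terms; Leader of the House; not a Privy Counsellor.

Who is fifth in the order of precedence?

By parliamentary office: Baptiste, Okafor, Varga and Szabo (Speaker); then Tran, Kowalski, Marino, Dimitriou, Abara and Nakamura (Leader of the House).
Among Baptiste, Okafor, Varga and Szabo, by date first returned to the chamber (earlier first): Baptiste (Nov 7, 2008) before Okafor (Feb 1, 2014) before Varga and Szabo (Jul 5, 2015).
Among Varga and Szabo, by date of appointment to current office (earlier first): Varga (2 Oct 2011) before Szabo (19 Mar 2012).
Tran, Kowalski, Marino, Dimitriou, Abara and Nakamura all have date first returned to the chamber Feb 20, 2001, so the next rule applies.
Among Tran, Kowalski, Marino, Dimitriou, Abara and Nakamura, by date of appointment to current office (earlier first): Tran (26 Mar 2006) before Kowalski (22 May 2011) before Marino (16 Dec 2011) before Dimitriou (7 Dec 2012) before Abara (22 Mar 2015) before Nakamura (27 Feb 2016).
Order: Baptiste, Okafor, Varga, Szabo, Tran, Kowalski, Marino, Dimitriou, Abara, Nakamura.

Tran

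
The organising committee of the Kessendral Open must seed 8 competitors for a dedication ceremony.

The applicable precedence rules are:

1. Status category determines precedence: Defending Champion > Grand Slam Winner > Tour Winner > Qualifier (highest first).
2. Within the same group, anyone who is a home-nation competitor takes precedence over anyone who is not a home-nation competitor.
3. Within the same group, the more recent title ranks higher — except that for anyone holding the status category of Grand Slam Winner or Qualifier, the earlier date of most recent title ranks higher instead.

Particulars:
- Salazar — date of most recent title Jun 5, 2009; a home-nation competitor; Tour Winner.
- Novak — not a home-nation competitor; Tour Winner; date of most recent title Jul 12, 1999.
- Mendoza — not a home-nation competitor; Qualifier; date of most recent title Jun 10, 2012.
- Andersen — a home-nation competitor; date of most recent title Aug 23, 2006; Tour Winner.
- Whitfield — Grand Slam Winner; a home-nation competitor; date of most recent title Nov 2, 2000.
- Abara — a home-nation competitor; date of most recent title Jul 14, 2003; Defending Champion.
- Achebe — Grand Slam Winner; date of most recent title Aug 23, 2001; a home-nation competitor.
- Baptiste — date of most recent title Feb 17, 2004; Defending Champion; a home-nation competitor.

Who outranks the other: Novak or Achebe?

Achebe

By status category: Baptiste and Abara (Defending Champion); then Whitfield and Achebe (Grand Slam Winner); then Salazar, Andersen and Novak (Tour Winner); then Mendoza (Qualifier).
Baptiste and Abara are each a home-nation competitor, so the next rule applies.
Among Baptiste and Abara, by date of most recent title (later first): Baptiste (Feb 17, 2004) before Abara (Jul 14, 2003).
Whitfield and Achebe are each a home-nation competitor, so the next rule applies.
Among Whitfield and Achebe, by date of most recent title (earlier first) (reversed rule for this group): Whitfield (Nov 2, 2000) before Achebe (Aug 23, 2001).
Among Salazar, Andersen and Novak, a home-nation competitor before not a home-nation competitor: Salazar and Andersen (a home-nation competitor) before Novak (not a home-nation competitor).
Among Salazar and Andersen, by date of most recent title (later first): Salazar (Jun 5, 2009) before Andersen (Aug 23, 2006).
So Achebe takes precedence.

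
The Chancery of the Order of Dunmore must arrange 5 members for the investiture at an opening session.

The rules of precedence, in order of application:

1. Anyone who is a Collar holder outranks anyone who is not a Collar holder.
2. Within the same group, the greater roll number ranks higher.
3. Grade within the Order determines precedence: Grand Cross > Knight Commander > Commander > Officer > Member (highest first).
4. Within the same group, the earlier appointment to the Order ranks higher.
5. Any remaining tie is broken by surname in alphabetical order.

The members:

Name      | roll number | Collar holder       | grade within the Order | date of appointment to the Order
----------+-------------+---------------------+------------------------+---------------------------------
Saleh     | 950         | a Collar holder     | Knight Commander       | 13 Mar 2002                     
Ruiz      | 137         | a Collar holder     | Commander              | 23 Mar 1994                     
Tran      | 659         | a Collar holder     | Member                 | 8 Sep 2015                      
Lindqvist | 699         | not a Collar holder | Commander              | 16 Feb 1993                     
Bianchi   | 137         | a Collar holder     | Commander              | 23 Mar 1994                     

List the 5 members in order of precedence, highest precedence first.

By the first rule: Saleh, Tran, Bianchi and Ruiz (each a Collar holder); then Lindqvist (not a Collar holder).
Among Saleh, Tran, Bianchi and Ruiz, by roll number (higher first): Saleh (950) before Tran (659) before Bianchi and Ruiz (137).
Bianchi and Ruiz are each Commander, so the next rule applies.
Bianchi and Ruiz both have date of appointment to the Order 23 Mar 1994, so the next rule applies.
Among Bianchi and Ruiz, alphabetically by surname: Bianchi before Ruiz.
Full order: Saleh, Tran, Bianchi, Ruiz, Lindqvist.

Saleh, Tran, Bianchi, Ruiz, Lindqvist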